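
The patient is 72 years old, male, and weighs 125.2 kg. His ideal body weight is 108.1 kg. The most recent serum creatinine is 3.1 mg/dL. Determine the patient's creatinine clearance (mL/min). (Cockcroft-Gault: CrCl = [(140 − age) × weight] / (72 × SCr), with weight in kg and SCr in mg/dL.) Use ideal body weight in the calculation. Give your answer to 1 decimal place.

32.9 mL/min

CrCl = (140 − 72) × 108.1 / (72 × 3.1) = 7350.8 / 223.20 ≈ 32.9 mL/min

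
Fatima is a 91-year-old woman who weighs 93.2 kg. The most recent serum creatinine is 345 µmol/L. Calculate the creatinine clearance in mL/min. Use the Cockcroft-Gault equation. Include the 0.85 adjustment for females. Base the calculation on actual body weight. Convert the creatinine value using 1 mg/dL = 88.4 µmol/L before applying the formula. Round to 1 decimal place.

SCr = 345 / 88.4 = 3.903 mg/dL
CrCl = (140 − 91) × 93.2 / (72 × 3.903) × 0.85 = 4566.8 / 281.02 × 0.85 ≈ 13.8 mL/min

13.8 mL/min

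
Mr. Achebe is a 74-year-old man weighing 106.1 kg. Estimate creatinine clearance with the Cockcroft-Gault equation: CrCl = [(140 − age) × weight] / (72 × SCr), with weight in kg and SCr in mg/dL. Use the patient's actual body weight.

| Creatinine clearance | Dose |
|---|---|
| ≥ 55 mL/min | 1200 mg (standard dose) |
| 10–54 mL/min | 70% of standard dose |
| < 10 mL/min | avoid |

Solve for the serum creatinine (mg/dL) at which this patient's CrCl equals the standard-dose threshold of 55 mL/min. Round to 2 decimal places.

Standard dose requires CrCl ≥ 55 mL/min.
Set (140 − 74) × 106.1 / (72 × SCr) = 55
SCr = (140 − 74) × 106.1 / (72 × 55) = 1.768 mg/dL

1.77 mg/dL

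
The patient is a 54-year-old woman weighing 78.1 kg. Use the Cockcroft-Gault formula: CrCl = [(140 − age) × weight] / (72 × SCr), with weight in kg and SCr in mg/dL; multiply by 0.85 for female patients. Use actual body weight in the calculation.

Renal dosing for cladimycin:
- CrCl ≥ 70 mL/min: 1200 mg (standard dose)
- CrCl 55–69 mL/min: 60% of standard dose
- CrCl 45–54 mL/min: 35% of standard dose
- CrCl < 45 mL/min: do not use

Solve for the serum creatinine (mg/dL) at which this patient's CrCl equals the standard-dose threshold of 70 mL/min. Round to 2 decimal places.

Standard dose requires CrCl ≥ 70 mL/min.
Set (140 − 54) × 78.1 × 0.85 / (72 × SCr) = 70
SCr = (140 − 54) × 78.1 × 0.85 / (72 × 70) = 1.133 mg/dL

1.13 mg/dL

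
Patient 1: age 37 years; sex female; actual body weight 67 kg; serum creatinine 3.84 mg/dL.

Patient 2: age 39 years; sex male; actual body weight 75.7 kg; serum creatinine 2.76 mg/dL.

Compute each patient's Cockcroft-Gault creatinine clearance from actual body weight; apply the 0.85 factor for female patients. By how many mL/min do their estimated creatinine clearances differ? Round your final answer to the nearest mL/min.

Patient 1: CrCl = (140 − 37) × 67 / (72 × 3.84) × 0.85 = 6901.0 / 276.48 × 0.85 ≈ 21.2 mL/min
Patient 2: CrCl = (140 − 39) × 75.7 / (72 × 2.76) = 7645.7 / 198.72 ≈ 38.5 mL/min
|21.2 − 38.5| = 17.3 mL/min

17 mL/min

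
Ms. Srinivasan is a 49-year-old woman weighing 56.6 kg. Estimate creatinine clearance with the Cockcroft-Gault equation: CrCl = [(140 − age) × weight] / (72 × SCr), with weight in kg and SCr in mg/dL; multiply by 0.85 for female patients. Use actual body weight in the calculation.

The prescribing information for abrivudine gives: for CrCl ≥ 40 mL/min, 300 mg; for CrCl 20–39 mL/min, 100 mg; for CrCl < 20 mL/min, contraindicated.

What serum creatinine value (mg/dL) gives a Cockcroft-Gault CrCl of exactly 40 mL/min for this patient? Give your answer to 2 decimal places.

Standard dose requires CrCl ≥ 40 mL/min.
Set (140 − 49) × 56.6 × 0.85 / (72 × SCr) = 40
SCr = (140 − 49) × 56.6 × 0.85 / (72 × 40) = 1.520 mg/dL

1.52 mg/dL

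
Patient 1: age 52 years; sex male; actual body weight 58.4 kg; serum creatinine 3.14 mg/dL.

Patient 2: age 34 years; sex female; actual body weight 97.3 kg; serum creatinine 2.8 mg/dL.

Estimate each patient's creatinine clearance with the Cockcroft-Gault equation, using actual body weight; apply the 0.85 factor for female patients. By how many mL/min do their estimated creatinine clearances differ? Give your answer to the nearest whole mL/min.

21 mL/min

Patient 1: CrCl = (140 − 52) × 58.4 / (72 × 3.14) = 5139.2 / 226.08 ≈ 22.7 mL/min
Patient 2: CrCl = (140 − 34) × 97.3 / (72 × 2.8) × 0.85 = 10313.8 / 201.60 × 0.85 ≈ 43.5 mL/min
|22.7 − 43.5| = 20.8 mL/min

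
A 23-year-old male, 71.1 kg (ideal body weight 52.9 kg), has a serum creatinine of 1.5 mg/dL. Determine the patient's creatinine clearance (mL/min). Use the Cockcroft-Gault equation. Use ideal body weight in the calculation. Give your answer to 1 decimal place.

57.3 mL/min

CrCl = (140 − 23) × 52.9 / (72 × 1.5) = 6189.3 / 108.00 ≈ 57.3 mL/min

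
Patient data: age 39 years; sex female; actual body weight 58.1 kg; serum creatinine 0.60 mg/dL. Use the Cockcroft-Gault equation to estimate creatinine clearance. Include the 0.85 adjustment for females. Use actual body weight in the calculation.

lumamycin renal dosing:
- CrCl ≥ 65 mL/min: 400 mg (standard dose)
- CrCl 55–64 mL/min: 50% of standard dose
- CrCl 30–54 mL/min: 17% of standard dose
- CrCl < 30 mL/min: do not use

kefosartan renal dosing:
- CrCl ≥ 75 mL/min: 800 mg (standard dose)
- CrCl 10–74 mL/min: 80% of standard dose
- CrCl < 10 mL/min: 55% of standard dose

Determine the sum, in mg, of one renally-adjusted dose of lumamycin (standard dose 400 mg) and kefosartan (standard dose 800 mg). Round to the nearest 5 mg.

CrCl = (140 − 39) × 58.1 / (72 × 0.6) × 0.85 = 5868.1 / 43.20 × 0.85 ≈ 115.5 mL/min
CrCl ≈ 115 mL/min.
lumamycin: ≥ 65 mL/min → 100% of 400 mg = 400 mg.
kefosartan: ≥ 75 mL/min → 100% of 800 mg = 800 mg.
Total = 400 + 800 = 1200 mg.

1200 mg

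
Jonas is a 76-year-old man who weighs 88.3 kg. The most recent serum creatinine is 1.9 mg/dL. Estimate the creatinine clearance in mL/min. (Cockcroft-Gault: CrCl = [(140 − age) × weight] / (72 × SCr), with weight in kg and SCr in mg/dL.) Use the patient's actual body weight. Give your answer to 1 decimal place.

41.3 mL/min

CrCl = (140 − 76) × 88.3 / (72 × 1.9) = 5651.2 / 136.80 ≈ 41.3 mL/min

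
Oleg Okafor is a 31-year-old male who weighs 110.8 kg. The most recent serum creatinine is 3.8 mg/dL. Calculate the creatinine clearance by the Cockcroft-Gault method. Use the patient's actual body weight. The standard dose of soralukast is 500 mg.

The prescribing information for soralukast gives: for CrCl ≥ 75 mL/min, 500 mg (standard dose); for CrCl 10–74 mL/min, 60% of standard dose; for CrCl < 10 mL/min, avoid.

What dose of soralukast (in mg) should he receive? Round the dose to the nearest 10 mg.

300 mg

CrCl = (140 − 31) × 110.8 / (72 × 3.8) = 12077.2 / 273.60 ≈ 44.1 mL/min
CrCl ≈ 44 mL/min → bracket 10–74 mL/min.
60% of 500 mg = 300 mg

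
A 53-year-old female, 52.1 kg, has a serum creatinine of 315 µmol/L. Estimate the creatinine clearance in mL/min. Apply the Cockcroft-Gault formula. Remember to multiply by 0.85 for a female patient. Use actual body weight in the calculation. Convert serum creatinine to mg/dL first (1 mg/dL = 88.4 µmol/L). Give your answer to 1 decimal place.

SCr = 315 / 88.4 = 3.563 mg/dL
CrCl = (140 − 53) × 52.1 / (72 × 3.563) × 0.85 = 4532.7 / 256.54 × 0.85 ≈ 15.0 mL/min

15.0 mL/min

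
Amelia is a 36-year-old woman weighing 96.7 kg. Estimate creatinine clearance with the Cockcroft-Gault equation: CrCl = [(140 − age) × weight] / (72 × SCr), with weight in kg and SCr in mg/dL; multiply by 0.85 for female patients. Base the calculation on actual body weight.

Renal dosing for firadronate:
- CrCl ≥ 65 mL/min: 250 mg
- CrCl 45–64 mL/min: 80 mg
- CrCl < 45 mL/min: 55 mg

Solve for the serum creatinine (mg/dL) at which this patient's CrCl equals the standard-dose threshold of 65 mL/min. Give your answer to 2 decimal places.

1.83 mg/dL

Standard dose requires CrCl ≥ 65 mL/min.
Set (140 − 36) × 96.7 × 0.85 / (72 × SCr) = 65
SCr = (140 − 36) × 96.7 × 0.85 / (72 × 65) = 1.827 mg/dL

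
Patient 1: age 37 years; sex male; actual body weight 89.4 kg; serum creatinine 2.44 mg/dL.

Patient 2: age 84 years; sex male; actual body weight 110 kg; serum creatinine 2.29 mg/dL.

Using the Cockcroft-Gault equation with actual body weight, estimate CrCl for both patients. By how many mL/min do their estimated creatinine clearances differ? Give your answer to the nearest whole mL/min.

15 mL/min

Patient 1: CrCl = (140 − 37) × 89.4 / (72 × 2.44) = 9208.2 / 175.68 ≈ 52.4 mL/min
Patient 2: CrCl = (140 − 84) × 110 / (72 × 2.29) = 6160.0 / 164.88 ≈ 37.4 mL/min
|52.4 − 37.4| = 15.0 mL/min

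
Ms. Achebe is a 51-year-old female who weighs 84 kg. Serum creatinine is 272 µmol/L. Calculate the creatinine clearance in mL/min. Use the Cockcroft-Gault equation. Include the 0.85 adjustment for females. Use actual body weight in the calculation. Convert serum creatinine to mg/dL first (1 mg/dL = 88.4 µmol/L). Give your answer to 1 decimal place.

28.7 mL/min

SCr = 272 / 88.4 = 3.077 mg/dL
CrCl = (140 − 51) × 84 / (72 × 3.077) × 0.85 = 7476.0 / 221.54 × 0.85 ≈ 28.7 mL/min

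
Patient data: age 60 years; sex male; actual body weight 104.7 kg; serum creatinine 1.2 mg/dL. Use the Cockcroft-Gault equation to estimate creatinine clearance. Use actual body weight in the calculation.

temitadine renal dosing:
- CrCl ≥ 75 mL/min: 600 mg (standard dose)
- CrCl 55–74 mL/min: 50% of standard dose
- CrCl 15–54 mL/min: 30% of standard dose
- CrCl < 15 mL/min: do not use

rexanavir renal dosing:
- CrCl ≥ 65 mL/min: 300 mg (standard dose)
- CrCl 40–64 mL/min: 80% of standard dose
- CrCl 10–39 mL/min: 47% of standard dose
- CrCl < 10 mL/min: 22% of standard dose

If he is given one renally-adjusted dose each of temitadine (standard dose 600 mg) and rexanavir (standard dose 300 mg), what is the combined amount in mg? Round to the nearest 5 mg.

CrCl = (140 − 60) × 104.7 / (72 × 1.2) = 8376.0 / 86.40 ≈ 96.9 mL/min
CrCl ≈ 97 mL/min.
temitadine: ≥ 75 mL/min → 100% of 600 mg = 600 mg.
rexanavir: ≥ 65 mL/min → 100% of 300 mg = 300 mg.
Total = 600 + 300 = 900 mg.

900 mg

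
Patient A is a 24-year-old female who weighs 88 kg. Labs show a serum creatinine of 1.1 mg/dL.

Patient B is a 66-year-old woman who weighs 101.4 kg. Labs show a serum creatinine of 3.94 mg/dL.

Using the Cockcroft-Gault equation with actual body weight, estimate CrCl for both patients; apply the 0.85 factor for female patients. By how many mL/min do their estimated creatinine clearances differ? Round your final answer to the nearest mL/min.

Patient A: CrCl = (140 − 24) × 88 / (72 × 1.1) × 0.85 = 10208.0 / 79.20 × 0.85 ≈ 109.6 mL/min
Patient B: CrCl = (140 − 66) × 101.4 / (72 × 3.94) × 0.85 = 7503.6 / 283.68 × 0.85 ≈ 22.5 mL/min
|109.6 − 22.5| = 87.1 mL/min

87 mL/min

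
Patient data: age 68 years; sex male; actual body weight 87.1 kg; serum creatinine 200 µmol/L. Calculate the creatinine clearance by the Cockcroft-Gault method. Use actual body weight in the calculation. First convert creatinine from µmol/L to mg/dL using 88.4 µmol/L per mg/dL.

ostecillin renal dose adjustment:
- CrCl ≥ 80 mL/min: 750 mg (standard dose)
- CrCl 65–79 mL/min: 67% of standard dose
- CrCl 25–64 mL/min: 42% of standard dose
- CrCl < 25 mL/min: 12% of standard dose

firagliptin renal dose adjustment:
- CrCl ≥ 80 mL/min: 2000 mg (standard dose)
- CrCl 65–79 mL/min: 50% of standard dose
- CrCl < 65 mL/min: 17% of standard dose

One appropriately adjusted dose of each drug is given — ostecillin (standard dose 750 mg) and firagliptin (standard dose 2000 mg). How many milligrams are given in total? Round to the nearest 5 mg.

655 mg

SCr = 200 / 88.4 = 2.262 mg/dL
CrCl = (140 − 68) × 87.1 / (72 × 2.262) = 6271.2 / 162.86 ≈ 38.5 mL/min
CrCl ≈ 38 mL/min.
ostecillin: 25–64 mL/min → 42% of 750 mg = 315 mg.
firagliptin: < 65 mL/min → 17% of 2000 mg = 340 mg.
Total = 315 + 340 = 655 mg.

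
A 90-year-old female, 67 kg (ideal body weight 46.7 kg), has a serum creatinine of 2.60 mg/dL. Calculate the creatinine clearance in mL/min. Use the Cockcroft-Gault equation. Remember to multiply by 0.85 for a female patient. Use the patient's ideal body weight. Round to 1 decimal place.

CrCl = (140 − 90) × 46.7 / (72 × 2.6) × 0.85 = 2335.0 / 187.20 × 0.85 ≈ 10.6 mL/min

10.6 mL/min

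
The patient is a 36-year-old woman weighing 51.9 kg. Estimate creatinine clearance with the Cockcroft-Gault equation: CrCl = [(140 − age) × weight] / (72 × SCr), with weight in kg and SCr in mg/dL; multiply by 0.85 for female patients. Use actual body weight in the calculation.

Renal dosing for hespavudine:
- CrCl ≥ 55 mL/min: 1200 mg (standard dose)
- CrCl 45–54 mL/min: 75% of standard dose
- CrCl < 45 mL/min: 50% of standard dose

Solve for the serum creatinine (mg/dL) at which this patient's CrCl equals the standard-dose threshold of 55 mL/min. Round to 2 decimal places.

Standard dose requires CrCl ≥ 55 mL/min.
Set (140 − 36) × 51.9 × 0.85 / (72 × SCr) = 55
SCr = (140 − 36) × 51.9 × 0.85 / (72 × 55) = 1.159 mg/dL

1.16 mg/dL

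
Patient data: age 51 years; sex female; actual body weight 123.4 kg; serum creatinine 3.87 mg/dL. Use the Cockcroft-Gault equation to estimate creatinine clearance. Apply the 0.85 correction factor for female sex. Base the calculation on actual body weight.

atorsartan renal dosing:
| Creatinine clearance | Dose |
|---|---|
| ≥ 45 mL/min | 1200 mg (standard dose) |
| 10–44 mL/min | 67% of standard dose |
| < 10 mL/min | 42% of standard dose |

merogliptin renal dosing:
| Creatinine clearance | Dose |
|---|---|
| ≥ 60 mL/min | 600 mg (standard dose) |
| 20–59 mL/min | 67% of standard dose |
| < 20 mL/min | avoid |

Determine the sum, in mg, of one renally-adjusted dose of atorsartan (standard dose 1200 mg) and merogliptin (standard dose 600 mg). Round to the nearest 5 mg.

CrCl = (140 − 51) × 123.4 / (72 × 3.87) × 0.85 = 10982.6 / 278.64 × 0.85 ≈ 33.5 mL/min
CrCl ≈ 34 mL/min.
atorsartan: 10–44 mL/min → 67% of 1200 mg = 804 mg.
merogliptin: 20–59 mL/min → 67% of 600 mg = 402 mg.
Total = 804 + 402 = 1206 mg.

1205 mg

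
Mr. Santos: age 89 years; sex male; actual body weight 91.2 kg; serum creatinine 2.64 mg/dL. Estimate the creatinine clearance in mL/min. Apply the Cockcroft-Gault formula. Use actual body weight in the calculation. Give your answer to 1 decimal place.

CrCl = (140 − 89) × 91.2 / (72 × 2.64) = 4651.2 / 190.08 ≈ 24.5 mL/min

24.5 mL/min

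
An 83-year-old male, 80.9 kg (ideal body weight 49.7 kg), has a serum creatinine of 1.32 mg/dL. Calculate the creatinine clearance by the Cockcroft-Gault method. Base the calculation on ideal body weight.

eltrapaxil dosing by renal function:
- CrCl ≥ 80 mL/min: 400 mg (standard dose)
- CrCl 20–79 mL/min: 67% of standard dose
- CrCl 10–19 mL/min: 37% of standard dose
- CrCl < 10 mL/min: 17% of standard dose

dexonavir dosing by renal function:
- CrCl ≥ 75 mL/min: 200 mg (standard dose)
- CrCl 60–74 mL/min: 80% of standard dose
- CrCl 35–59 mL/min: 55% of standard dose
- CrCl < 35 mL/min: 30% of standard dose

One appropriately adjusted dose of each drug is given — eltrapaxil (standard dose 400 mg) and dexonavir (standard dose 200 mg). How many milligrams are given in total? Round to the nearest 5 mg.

CrCl = (140 − 83) × 49.7 / (72 × 1.32) = 2832.9 / 95.04 ≈ 29.8 mL/min
CrCl ≈ 30 mL/min.
eltrapaxil: 20–79 mL/min → 67% of 400 mg = 268 mg.
dexonavir: < 35 mL/min → 30% of 200 mg = 60 mg.
Total = 268 + 60 = 328 mg.

330 mg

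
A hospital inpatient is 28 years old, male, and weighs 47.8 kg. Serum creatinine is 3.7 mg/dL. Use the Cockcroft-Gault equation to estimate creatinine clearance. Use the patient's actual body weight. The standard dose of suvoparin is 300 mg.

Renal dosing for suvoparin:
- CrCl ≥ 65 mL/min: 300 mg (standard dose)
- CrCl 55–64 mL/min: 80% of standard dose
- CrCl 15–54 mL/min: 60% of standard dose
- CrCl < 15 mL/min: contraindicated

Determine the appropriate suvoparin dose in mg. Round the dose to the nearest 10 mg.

CrCl = (140 − 28) × 47.8 / (72 × 3.7) = 5353.6 / 266.40 ≈ 20.1 mL/min
CrCl ≈ 20 mL/min → bracket 15–54 mL/min.
60% of 300 mg = 180 mg

180 mg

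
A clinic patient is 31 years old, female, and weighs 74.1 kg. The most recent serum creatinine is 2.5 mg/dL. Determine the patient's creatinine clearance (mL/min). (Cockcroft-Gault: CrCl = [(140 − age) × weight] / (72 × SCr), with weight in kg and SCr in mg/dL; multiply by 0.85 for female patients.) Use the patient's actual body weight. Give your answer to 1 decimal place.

CrCl = (140 − 31) × 74.1 / (72 × 2.5) × 0.85 = 8076.9 / 180.00 × 0.85 ≈ 38.1 mL/min

38.1 mL/min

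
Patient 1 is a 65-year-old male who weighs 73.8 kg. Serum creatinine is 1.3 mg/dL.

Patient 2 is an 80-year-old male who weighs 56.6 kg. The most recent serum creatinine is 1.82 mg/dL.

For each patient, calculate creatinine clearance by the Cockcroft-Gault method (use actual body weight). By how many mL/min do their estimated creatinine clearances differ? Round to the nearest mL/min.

33 mL/min

Patient 1: CrCl = (140 − 65) × 73.8 / (72 × 1.3) = 5535.0 / 93.60 ≈ 59.1 mL/min
Patient 2: CrCl = (140 − 80) × 56.6 / (72 × 1.82) = 3396.0 / 131.04 ≈ 25.9 mL/min
|59.1 − 25.9| = 33.2 mL/min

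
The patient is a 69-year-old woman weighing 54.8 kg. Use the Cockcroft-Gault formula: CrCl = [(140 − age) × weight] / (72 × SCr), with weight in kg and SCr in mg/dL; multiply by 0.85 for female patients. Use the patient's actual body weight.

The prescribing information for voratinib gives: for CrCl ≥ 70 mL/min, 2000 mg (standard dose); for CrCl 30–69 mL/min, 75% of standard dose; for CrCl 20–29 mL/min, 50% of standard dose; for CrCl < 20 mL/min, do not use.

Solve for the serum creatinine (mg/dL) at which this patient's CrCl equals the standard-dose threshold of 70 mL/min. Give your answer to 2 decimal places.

0.66 mg/dL

Standard dose requires CrCl ≥ 70 mL/min.
Set (140 − 69) × 54.8 × 0.85 / (72 × SCr) = 70
SCr = (140 − 69) × 54.8 × 0.85 / (72 × 70) = 0.656 mg/dL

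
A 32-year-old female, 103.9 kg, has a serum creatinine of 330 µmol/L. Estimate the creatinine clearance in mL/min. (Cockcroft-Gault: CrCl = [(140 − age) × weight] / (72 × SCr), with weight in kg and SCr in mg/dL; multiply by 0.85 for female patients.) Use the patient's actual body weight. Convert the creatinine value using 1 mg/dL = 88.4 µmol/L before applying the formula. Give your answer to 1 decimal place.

SCr = 330 / 88.4 = 3.733 mg/dL
CrCl = (140 − 32) × 103.9 / (72 × 3.733) × 0.85 = 11221.2 / 268.78 × 0.85 ≈ 35.5 mL/min

35.5 mL/min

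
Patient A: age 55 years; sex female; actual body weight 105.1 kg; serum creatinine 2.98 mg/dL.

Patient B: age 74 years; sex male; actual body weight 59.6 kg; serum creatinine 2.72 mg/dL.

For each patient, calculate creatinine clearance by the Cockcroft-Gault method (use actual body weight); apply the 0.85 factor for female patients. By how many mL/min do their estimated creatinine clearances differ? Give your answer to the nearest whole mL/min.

15 mL/min

Patient A: CrCl = (140 − 55) × 105.1 / (72 × 2.98) × 0.85 = 8933.5 / 214.56 × 0.85 ≈ 35.4 mL/min
Patient B: CrCl = (140 − 74) × 59.6 / (72 × 2.72) = 3933.6 / 195.84 ≈ 20.1 mL/min
|35.4 − 20.1| = 15.3 mL/min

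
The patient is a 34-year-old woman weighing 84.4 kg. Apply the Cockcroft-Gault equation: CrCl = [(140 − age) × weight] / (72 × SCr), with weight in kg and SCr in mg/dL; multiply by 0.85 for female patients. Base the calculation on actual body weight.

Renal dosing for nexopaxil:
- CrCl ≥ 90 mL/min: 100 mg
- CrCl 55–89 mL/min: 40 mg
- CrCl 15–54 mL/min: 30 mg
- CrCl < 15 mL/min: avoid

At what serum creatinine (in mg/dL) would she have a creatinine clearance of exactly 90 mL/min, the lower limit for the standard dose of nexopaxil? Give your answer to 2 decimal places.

1.17 mg/dL

Standard dose requires CrCl ≥ 90 mL/min.
Set (140 − 34) × 84.4 × 0.85 / (72 × SCr) = 90
SCr = (140 − 34) × 84.4 × 0.85 / (72 × 90) = 1.174 mg/dL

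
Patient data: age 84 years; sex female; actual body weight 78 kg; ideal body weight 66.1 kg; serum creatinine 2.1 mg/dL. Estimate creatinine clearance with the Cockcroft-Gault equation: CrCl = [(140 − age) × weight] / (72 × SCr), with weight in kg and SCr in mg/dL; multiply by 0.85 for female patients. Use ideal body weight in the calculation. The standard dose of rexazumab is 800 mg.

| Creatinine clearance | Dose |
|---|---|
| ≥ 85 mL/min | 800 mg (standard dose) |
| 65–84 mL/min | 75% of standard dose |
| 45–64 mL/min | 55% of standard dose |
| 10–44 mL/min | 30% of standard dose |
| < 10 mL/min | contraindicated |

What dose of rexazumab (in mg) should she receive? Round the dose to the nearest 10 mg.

240 mg

CrCl = (140 − 84) × 66.1 / (72 × 2.1) × 0.85 = 3701.6 / 151.20 × 0.85 ≈ 20.8 mL/min
CrCl ≈ 21 mL/min → bracket 10–44 mL/min.
30% of 800 mg = 240 mg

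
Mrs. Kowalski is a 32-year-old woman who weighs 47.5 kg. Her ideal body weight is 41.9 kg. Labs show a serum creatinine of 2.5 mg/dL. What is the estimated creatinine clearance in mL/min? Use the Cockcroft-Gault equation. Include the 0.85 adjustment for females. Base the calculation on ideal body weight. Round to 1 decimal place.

CrCl = (140 − 32) × 41.9 / (72 × 2.5) × 0.85 = 4525.2 / 180.00 × 0.85 ≈ 21.4 mL/min

21.4 mL/min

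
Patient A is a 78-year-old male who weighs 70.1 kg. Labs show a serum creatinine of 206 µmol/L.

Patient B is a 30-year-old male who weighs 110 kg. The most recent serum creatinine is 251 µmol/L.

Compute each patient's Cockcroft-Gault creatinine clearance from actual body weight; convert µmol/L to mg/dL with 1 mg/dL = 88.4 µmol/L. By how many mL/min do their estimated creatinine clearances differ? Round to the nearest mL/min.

33 mL/min

Patient A: SCr = 206 / 88.4 = 2.33 mg/dL
Patient A: CrCl = (140 − 78) × 70.1 / (72 × 2.33) = 4346.2 / 167.76 ≈ 25.9 mL/min
Patient B: SCr = 251 / 88.4 = 2.839 mg/dL
Patient B: CrCl = (140 − 30) × 110 / (72 × 2.839) = 12100.0 / 204.41 ≈ 59.2 mL/min
|25.9 − 59.2| = 33.3 mL/min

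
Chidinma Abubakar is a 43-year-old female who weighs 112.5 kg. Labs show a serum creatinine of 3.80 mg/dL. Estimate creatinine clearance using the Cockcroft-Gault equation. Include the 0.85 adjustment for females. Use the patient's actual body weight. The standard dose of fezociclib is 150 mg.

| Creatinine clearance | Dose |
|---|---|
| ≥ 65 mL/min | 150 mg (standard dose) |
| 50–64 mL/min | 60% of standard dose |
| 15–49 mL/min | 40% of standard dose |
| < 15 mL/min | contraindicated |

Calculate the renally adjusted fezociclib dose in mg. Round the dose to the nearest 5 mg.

CrCl = (140 − 43) × 112.5 / (72 × 3.8) × 0.85 = 10912.5 / 273.60 × 0.85 ≈ 33.9 mL/min
CrCl ≈ 34 mL/min → bracket 15–49 mL/min.
40% of 150 mg = 60 mg

60 mg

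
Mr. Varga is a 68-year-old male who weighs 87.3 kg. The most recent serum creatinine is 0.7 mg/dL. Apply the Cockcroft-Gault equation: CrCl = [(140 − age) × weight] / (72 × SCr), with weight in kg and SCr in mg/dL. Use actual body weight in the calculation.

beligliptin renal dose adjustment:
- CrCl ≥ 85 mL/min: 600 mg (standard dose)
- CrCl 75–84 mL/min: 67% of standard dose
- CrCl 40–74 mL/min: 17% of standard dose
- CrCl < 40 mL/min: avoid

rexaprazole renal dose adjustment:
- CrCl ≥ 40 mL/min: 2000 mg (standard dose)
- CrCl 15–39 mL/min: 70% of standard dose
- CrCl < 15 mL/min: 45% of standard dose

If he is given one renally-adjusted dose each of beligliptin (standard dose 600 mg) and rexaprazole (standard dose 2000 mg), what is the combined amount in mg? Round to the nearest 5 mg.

2600 mg

CrCl = (140 − 68) × 87.3 / (72 × 0.7) = 6285.6 / 50.40 ≈ 124.7 mL/min
CrCl ≈ 125 mL/min.
beligliptin: ≥ 85 mL/min → 100% of 600 mg = 600 mg.
rexaprazole: ≥ 40 mL/min → 100% of 2000 mg = 2000 mg.
Total = 600 + 2000 = 2600 mg.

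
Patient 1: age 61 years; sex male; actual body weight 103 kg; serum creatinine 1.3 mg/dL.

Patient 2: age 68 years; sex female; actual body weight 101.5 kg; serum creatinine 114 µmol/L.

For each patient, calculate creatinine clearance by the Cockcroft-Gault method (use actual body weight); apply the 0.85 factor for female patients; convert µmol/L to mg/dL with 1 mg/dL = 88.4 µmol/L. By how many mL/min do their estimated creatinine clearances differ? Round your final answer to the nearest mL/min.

20 mL/min

Patient 1: CrCl = (140 − 61) × 103 / (72 × 1.3) = 8137.0 / 93.60 ≈ 86.9 mL/min
Patient 2: SCr = 114 / 88.4 = 1.29 mg/dL
Patient 2: CrCl = (140 − 68) × 101.5 / (72 × 1.29) × 0.85 = 7308.0 / 92.88 × 0.85 ≈ 66.9 mL/min
|86.9 − 66.9| = 20.0 mL/min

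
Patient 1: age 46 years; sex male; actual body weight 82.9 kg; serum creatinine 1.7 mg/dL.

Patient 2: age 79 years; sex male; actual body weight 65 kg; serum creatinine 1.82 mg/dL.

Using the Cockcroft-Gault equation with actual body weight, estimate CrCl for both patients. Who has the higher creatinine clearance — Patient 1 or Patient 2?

Patient 1

Patient 1: CrCl = (140 − 46) × 82.9 / (72 × 1.7) = 7792.6 / 122.40 ≈ 63.7 mL/min
Patient 2: CrCl = (140 − 79) × 65 / (72 × 1.82) = 3965.0 / 131.04 ≈ 30.3 mL/min
63.7 vs 30.3 mL/min → Patient 1 is higher.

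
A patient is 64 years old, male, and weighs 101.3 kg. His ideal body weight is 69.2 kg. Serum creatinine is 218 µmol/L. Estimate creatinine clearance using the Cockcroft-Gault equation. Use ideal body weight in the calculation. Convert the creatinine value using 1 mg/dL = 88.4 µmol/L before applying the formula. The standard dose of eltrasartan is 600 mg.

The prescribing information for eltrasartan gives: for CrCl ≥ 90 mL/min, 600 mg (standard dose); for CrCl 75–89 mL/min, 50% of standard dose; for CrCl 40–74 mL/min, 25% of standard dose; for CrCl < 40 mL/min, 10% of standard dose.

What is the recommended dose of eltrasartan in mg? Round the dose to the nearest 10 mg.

60 mg

SCr = 218 / 88.4 = 2.466 mg/dL
CrCl = (140 − 64) × 69.2 / (72 × 2.466) = 5259.2 / 177.55 ≈ 29.6 mL/min
CrCl ≈ 30 mL/min → bracket < 40 mL/min.
10% of 600 mg = 60 mg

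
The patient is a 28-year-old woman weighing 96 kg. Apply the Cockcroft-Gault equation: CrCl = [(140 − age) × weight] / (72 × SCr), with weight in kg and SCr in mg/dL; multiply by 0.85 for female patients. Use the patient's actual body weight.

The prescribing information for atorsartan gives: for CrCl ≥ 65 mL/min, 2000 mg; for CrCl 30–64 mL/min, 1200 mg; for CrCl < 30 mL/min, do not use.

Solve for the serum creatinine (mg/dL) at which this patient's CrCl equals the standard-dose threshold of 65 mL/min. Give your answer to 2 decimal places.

1.95 mg/dL

Standard dose requires CrCl ≥ 65 mL/min.
Set (140 − 28) × 96 × 0.85 / (72 × SCr) = 65
SCr = (140 − 28) × 96 × 0.85 / (72 × 65) = 1.953 mg/dL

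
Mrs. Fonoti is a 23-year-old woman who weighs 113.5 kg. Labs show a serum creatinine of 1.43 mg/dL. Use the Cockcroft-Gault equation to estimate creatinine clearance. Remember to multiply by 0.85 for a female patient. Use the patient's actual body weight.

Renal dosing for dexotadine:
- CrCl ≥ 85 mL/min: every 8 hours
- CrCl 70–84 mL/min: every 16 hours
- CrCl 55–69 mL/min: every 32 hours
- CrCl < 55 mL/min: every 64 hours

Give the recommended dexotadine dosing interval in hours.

every 8 hours

CrCl = (140 − 23) × 113.5 / (72 × 1.43) × 0.85 = 13279.5 / 102.96 × 0.85 ≈ 109.6 mL/min
CrCl ≈ 110 mL/min → bracket ≥ 85 mL/min → every 8 hours.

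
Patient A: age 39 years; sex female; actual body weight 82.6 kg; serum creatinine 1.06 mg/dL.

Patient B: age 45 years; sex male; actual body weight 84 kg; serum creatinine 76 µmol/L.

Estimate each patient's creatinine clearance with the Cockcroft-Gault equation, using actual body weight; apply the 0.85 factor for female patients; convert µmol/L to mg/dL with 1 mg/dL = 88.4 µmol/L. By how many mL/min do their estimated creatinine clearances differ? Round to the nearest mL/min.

Patient A: CrCl = (140 − 39) × 82.6 / (72 × 1.06) × 0.85 = 8342.6 / 76.32 × 0.85 ≈ 92.9 mL/min
Patient B: SCr = 76 / 88.4 = 0.86 mg/dL
Patient B: CrCl = (140 − 45) × 84 / (72 × 0.86) = 7980.0 / 61.92 ≈ 128.9 mL/min
|92.9 − 128.9| = 36.0 mL/min

36 mL/min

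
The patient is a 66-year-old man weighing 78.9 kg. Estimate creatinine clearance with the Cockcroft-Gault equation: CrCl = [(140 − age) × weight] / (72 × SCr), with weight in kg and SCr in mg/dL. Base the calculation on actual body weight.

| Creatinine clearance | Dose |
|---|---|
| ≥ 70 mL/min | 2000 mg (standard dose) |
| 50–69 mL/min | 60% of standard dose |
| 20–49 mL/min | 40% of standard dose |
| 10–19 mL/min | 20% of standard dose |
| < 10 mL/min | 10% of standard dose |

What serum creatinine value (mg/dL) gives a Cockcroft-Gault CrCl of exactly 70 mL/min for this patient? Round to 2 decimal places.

1.16 mg/dL

Standard dose requires CrCl ≥ 70 mL/min.
Set (140 − 66) × 78.9 / (72 × SCr) = 70
SCr = (140 − 66) × 78.9 / (72 × 70) = 1.158 mg/dL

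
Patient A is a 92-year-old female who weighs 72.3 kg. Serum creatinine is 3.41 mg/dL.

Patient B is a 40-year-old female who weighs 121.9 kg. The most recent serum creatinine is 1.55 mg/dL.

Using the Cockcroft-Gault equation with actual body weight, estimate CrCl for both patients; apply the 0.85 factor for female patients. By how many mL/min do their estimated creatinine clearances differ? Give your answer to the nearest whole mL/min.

81 mL/min

Patient A: CrCl = (140 − 92) × 72.3 / (72 × 3.41) × 0.85 = 3470.4 / 245.52 × 0.85 ≈ 12.0 mL/min
Patient B: CrCl = (140 − 40) × 121.9 / (72 × 1.55) × 0.85 = 12190.0 / 111.60 × 0.85 ≈ 92.8 mL/min
|12.0 − 92.8| = 80.8 mL/min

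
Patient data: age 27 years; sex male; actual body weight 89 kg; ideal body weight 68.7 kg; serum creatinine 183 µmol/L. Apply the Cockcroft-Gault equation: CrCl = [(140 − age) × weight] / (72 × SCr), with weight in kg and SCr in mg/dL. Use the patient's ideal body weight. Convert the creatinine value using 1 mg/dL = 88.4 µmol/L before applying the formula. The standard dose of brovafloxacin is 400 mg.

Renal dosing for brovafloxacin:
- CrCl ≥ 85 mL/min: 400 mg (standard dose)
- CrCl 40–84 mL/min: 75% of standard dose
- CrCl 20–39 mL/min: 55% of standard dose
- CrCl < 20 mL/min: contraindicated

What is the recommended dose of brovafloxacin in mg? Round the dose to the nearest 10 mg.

SCr = 183 / 88.4 = 2.07 mg/dL
CrCl = (140 − 27) × 68.7 / (72 × 2.07) = 7763.1 / 149.04 ≈ 52.1 mL/min
CrCl ≈ 52 mL/min → bracket 40–84 mL/min.
75% of 400 mg = 300 mg

300 mg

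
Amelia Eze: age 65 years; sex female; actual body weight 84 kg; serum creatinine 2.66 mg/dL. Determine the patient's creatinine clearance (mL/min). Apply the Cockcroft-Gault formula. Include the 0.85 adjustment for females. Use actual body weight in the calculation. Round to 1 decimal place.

28.0 mL/min

CrCl = (140 − 65) × 84 / (72 × 2.66) × 0.85 = 6300.0 / 191.52 × 0.85 ≈ 28.0 mL/min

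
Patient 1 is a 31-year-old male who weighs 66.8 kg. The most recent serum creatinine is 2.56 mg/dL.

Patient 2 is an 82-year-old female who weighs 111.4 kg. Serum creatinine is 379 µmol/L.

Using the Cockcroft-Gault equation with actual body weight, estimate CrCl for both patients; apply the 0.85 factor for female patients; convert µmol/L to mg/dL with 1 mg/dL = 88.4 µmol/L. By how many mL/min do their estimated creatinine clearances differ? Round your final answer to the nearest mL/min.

22 mL/min

Patient 1: CrCl = (140 − 31) × 66.8 / (72 × 2.56) = 7281.2 / 184.32 ≈ 39.5 mL/min
Patient 2: SCr = 379 / 88.4 = 4.287 mg/dL
Patient 2: CrCl = (140 − 82) × 111.4 / (72 × 4.287) × 0.85 = 6461.2 / 308.66 × 0.85 ≈ 17.8 mL/min
|39.5 − 17.8| = 21.7 mL/min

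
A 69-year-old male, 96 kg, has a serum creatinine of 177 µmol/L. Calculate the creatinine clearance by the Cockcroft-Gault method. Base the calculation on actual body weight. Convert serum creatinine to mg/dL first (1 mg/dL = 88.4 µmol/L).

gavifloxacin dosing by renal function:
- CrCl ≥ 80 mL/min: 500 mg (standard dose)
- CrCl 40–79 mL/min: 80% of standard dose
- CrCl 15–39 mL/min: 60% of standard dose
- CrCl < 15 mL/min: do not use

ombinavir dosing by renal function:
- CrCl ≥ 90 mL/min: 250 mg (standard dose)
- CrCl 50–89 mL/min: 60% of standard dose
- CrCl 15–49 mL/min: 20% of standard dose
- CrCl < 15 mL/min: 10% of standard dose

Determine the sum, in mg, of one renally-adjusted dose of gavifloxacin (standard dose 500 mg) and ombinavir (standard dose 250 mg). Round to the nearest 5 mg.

450 mg

SCr = 177 / 88.4 = 2.002 mg/dL
CrCl = (140 − 69) × 96 / (72 × 2.002) = 6816.0 / 144.14 ≈ 47.3 mL/min
CrCl ≈ 47 mL/min.
gavifloxacin: 40–79 mL/min → 80% of 500 mg = 400 mg.
ombinavir: 15–49 mL/min → 20% of 250 mg = 50 mg.
Total = 400 + 50 = 450 mg.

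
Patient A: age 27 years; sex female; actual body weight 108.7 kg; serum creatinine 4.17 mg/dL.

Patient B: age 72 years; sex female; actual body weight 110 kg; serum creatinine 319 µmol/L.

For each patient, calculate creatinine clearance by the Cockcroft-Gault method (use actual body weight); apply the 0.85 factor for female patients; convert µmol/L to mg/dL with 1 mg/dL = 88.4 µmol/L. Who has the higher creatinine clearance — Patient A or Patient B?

Patient A

Patient A: CrCl = (140 − 27) × 108.7 / (72 × 4.17) × 0.85 = 12283.1 / 300.24 × 0.85 ≈ 34.8 mL/min
Patient B: SCr = 319 / 88.4 = 3.609 mg/dL
Patient B: CrCl = (140 − 72) × 110 / (72 × 3.609) × 0.85 = 7480.0 / 259.85 × 0.85 ≈ 24.5 mL/min
34.8 vs 24.5 mL/min → Patient A is higher.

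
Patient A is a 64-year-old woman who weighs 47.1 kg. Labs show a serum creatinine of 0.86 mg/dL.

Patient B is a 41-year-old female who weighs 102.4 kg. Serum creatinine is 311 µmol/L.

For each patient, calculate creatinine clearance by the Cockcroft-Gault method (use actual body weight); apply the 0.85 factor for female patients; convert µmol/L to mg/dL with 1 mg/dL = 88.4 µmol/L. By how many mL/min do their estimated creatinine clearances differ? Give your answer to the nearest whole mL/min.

Patient A: CrCl = (140 − 64) × 47.1 / (72 × 0.86) × 0.85 = 3579.6 / 61.92 × 0.85 ≈ 49.1 mL/min
Patient B: SCr = 311 / 88.4 = 3.518 mg/dL
Patient B: CrCl = (140 − 41) × 102.4 / (72 × 3.518) × 0.85 = 10137.6 / 253.30 × 0.85 ≈ 34.0 mL/min
|49.1 − 34.0| = 15.1 mL/min

15 mL/min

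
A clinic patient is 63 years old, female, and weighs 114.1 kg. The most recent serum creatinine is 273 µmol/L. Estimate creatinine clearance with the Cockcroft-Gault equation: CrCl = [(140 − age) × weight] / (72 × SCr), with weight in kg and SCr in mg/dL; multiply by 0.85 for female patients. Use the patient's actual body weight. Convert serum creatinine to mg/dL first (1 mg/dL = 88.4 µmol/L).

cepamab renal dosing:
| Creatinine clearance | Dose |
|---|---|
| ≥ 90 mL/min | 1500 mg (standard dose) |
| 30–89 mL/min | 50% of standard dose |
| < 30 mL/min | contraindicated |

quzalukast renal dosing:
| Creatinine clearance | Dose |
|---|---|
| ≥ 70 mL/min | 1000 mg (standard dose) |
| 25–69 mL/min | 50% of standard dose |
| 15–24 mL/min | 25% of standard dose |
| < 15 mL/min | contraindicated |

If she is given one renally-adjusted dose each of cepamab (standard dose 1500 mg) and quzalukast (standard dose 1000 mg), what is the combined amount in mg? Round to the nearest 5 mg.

SCr = 273 / 88.4 = 3.088 mg/dL
CrCl = (140 − 63) × 114.1 / (72 × 3.088) × 0.85 = 8785.7 / 222.34 × 0.85 ≈ 33.6 mL/min
CrCl ≈ 34 mL/min.
cepamab: 30–89 mL/min → 50% of 1500 mg = 750 mg.
quzalukast: 25–69 mL/min → 50% of 1000 mg = 500 mg.
Total = 750 + 500 = 1250 mg.

1250 mg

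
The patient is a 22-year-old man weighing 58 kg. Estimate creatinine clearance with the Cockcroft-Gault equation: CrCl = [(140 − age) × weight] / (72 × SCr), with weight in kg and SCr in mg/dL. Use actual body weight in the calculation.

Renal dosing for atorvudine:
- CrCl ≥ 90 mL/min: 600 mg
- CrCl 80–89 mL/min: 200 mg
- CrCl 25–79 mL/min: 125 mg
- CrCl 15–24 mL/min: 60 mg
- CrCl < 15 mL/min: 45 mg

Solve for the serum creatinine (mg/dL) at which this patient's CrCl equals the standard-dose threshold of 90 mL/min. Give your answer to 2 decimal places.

1.06 mg/dL

Standard dose requires CrCl ≥ 90 mL/min.
Set (140 − 22) × 58 / (72 × SCr) = 90
SCr = (140 − 22) × 58 / (72 × 90) = 1.056 mg/dL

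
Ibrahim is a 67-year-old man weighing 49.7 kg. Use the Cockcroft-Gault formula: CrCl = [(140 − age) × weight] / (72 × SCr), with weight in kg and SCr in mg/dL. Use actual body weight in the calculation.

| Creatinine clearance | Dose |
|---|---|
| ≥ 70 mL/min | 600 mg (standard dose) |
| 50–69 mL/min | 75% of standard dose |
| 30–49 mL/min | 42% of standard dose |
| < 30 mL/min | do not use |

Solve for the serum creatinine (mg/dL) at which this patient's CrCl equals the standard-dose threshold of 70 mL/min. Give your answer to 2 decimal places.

Standard dose requires CrCl ≥ 70 mL/min.
Set (140 − 67) × 49.7 / (72 × SCr) = 70
SCr = (140 − 67) × 49.7 / (72 × 70) = 0.720 mg/dL

0.72 mg/dL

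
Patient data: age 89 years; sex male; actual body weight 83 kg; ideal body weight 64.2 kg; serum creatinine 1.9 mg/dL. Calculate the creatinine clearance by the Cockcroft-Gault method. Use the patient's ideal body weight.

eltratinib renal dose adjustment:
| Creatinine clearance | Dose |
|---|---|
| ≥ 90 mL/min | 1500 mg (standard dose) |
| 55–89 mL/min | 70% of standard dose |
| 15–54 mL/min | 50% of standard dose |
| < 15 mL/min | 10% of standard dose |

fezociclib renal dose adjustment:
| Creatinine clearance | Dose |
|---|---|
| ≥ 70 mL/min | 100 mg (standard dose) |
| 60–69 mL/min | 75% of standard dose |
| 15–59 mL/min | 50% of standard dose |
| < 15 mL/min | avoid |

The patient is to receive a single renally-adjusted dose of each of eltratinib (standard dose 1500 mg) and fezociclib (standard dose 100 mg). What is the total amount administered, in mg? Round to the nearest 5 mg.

CrCl = (140 − 89) × 64.2 / (72 × 1.9) = 3274.2 / 136.80 ≈ 23.9 mL/min
CrCl ≈ 24 mL/min.
eltratinib: 15–54 mL/min → 50% of 1500 mg = 750 mg.
fezociclib: 15–59 mL/min → 50% of 100 mg = 50 mg.
Total = 750 + 50 = 800 mg.

800 mg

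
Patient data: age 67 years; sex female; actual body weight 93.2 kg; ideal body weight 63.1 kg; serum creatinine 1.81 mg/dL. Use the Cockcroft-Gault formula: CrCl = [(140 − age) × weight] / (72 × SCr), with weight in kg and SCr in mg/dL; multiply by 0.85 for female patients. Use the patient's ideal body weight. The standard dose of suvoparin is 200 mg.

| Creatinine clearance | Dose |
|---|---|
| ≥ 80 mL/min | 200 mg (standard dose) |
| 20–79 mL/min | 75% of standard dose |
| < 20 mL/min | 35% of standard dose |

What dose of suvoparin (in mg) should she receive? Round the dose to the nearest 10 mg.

CrCl = (140 − 67) × 63.1 / (72 × 1.81) × 0.85 = 4606.3 / 130.32 × 0.85 ≈ 30.0 mL/min
CrCl ≈ 30 mL/min → bracket 20–79 mL/min.
75% of 200 mg = 150 mg

150 mg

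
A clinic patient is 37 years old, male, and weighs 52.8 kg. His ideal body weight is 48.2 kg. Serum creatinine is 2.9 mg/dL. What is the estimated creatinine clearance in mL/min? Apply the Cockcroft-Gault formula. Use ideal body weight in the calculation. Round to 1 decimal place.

CrCl = (140 − 37) × 48.2 / (72 × 2.9) = 4964.6 / 208.80 ≈ 23.8 mL/min

23.8 mL/min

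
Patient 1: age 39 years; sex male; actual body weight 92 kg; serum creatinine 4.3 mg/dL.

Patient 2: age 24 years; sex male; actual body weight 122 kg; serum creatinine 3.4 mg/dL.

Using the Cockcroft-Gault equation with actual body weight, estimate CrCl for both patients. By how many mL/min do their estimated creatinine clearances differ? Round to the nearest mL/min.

28 mL/min

Patient 1: CrCl = (140 − 39) × 92 / (72 × 4.3) = 9292.0 / 309.60 ≈ 30.0 mL/min
Patient 2: CrCl = (140 − 24) × 122 / (72 × 3.4) = 14152.0 / 244.80 ≈ 57.8 mL/min
|30.0 − 57.8| = 27.8 mL/min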